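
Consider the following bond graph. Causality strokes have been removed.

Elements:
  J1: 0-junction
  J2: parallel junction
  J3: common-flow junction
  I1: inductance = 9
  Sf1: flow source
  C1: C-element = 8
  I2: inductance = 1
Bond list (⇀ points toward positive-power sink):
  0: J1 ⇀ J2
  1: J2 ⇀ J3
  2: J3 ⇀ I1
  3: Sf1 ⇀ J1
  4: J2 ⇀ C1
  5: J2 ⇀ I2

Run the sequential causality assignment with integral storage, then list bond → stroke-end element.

bond 0 →J1
bond 1 →J3
bond 2 →I1
bond 3 →Sf1
bond 4 →J2
bond 5 →I2

bond 3 |Sf1  (Sf1 fixes flow; stroke at Sf1)
bond 0 |J1  (J1: last free bond brings effort in)
bond 2 |I1  (I1 outputs flow p/I1)
bond 1 |J3  (J3: bond 2 brought flow, rest push out)
bond 4 |J2  (C1 integral (e out))
bond 5 |I2  (J2: bond 4 brought effort, rest push out)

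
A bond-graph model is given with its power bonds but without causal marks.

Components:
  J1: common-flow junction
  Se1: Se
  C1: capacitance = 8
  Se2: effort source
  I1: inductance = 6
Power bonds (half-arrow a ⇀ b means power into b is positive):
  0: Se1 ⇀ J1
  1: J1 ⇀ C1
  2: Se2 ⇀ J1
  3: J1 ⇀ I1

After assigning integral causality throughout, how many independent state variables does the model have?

bond 0 stroke at J1  (Se1 fixes effort; stroke away)
bond 2 stroke at J1  (Se2: effort source, stroke at far end)
bond 1 stroke at J1  (C1 outputs effort q/C1)
bond 3 stroke at I1  (J1 needs exactly one f-in)

2  (C1, I1 all integral)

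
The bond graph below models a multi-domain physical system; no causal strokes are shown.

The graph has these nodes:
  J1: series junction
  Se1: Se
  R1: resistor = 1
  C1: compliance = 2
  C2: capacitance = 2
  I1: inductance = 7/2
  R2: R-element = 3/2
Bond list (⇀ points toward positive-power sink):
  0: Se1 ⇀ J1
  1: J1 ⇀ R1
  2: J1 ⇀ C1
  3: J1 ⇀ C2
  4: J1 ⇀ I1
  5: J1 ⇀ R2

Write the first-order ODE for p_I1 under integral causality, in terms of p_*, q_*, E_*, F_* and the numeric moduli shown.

dp_I1/dt = E_Se1 - 5*p_I1/7 - q_C1/2 - q_C2/2

#0 stroke→J1  (Se1: effort source, stroke at far end)
#2 stroke→J1  (C1: C, integral causality)
#3 stroke→J1  (C2 integral (e out))
#4 stroke→I1  (I1: I, integral causality)
#1 stroke→J1  (common-f at J1 fixed by 4)
#5 stroke→J1  (J1 flow already set via bond 4)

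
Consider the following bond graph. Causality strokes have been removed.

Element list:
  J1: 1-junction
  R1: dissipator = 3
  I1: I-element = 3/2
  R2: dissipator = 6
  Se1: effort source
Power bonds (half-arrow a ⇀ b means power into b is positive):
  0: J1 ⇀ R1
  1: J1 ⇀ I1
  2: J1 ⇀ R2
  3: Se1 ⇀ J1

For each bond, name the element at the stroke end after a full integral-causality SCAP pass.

β3 |J1  (Se1 (Se) sets effort on bond)
β1 |I1  (prefer integral on I1)
β0 |J1  (common-f at J1 fixed by 1)
β2 |J1  (1-jn J1 has f-setter on 1)

b0 stroke at J1
b1 stroke at I1
b2 stroke at J1
b3 stroke at J1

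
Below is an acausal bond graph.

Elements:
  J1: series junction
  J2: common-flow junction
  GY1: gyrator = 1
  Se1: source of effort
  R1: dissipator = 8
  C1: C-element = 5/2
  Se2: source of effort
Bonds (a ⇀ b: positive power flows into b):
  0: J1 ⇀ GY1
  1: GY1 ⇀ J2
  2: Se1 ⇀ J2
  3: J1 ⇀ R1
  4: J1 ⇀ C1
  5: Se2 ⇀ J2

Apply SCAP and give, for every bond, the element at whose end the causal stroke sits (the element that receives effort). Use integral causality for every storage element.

β2 →J2  (source Se1 imposes e)
β5 →J2  (Se2 fixes effort; stroke away)
β1 →GY1  (closing 1-jn rule on J2)
β0 →GY1  (GY GY1: same side as bond 1)
β3 →J1  (J1: bond 0 brought flow, rest push out)
β4 →J1  (1-jn J1 has f-setter on 0)

β0 →GY1
β1 →GY1
β2 →J2
β3 →J1
β4 →J1
β5 →J2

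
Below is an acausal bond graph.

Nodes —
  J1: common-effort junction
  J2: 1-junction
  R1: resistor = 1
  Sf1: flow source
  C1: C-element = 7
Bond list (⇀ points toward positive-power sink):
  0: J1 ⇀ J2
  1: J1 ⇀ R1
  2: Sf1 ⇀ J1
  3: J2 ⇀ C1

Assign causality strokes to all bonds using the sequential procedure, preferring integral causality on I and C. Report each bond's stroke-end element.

#2 →Sf1  (Sf1 fixes flow; stroke at Sf1)
#3 →J2  (C1 integral (e out))
#0 →J1  (only one flow-in slot at J2)
#1 →R1  (common-e at J1 fixed by 0)

b0 stroke at J1
b1 stroke at R1
b2 stroke at Sf1
b3 stroke at J2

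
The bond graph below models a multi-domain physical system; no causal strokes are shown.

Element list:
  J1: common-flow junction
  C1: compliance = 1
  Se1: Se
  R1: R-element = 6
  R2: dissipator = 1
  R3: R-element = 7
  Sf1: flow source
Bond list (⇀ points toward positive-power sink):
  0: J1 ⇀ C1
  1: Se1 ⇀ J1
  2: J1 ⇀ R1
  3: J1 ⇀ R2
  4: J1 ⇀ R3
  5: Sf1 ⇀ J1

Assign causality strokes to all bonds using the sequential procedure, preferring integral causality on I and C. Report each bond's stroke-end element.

bond 0 |J1
bond 1 |J1
bond 2 |J1
bond 3 |J1
bond 4 |J1
bond 5 |Sf1

#1 →J1  (source Se1 imposes e)
#5 →Sf1  (Sf1 (Sf) sets flow on bond)
#0 →J1  (common-f at J1 fixed by 5)
#2 →J1  (common-f at J1 fixed by 5)
#3 →J1  (J1: bond 5 brought flow, rest push out)
#4 →J1  (common-f at J1 fixed by 5)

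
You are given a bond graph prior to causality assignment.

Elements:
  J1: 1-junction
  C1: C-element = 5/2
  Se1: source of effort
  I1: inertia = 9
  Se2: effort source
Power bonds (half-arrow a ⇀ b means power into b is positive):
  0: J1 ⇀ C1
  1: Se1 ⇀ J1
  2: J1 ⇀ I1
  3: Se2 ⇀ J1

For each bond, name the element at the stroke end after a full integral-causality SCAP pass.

#1 stroke at J1  (Se1 fixes effort; stroke away)
#3 stroke at J1  (Se2 fixes effort; stroke away)
#0 stroke at J1  (prefer integral on C1)
#2 stroke at I1  (J1 needs exactly one f-in)

bond 0 stroke at J1
bond 1 stroke at J1
bond 2 stroke at I1
bond 3 stroke at J1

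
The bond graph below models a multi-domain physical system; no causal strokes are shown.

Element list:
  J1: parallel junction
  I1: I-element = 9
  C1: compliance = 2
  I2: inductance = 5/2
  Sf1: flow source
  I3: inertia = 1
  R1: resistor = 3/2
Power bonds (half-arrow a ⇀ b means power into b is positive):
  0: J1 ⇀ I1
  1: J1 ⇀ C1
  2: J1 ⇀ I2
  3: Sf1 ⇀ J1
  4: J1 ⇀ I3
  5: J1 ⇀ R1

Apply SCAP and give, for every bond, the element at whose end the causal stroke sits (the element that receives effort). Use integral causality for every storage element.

#0 →I1
#1 →J1
#2 →I2
#3 →Sf1
#4 →I3
#5 →R1

β3 →Sf1  (Sf1: flow source, stroke at near end)
β0 →I1  (I1 integral (f out))
β1 →J1  (C1 integral (e out))
β2 →I2  (J1: bond 1 brought effort, rest push out)
β4 →I3  (J1: bond 1 brought effort, rest push out)
β5 →R1  (0-jn J1 has e-setter on 1)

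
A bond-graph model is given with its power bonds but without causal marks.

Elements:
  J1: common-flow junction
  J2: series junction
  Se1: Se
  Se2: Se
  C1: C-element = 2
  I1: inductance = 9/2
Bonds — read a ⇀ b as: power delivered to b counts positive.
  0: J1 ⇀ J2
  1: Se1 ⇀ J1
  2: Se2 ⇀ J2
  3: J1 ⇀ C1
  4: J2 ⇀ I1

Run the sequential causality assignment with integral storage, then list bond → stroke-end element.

b0 |J2
b1 |J1
b2 |J2
b3 |J1
b4 |I1

b1 stroke→J1  (source Se1 imposes e)
b2 stroke→J2  (Se2 (Se) sets effort on bond)
b3 stroke→J1  (prefer integral on C1)
b0 stroke→J2  (only one flow-in slot at J1)
b4 stroke→I1  (J2: last free bond brings flow in)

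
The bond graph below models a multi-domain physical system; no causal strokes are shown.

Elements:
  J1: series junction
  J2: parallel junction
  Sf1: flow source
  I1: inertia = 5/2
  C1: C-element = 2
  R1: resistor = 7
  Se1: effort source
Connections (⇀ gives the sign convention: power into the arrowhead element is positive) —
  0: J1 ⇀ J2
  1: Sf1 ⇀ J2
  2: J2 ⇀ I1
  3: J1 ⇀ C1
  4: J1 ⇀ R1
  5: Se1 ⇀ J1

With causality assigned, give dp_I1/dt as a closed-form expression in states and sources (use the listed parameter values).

bond 1 stroke→Sf1  (Sf1 (Sf) sets flow on bond)
bond 5 stroke→J1  (Se1: effort source, stroke at far end)
bond 2 stroke→I1  (I1 outputs flow p/I1)
bond 0 stroke→J2  (closing 0-jn rule on J2)
bond 3 stroke→J1  (J1: bond 0 brought flow, rest push out)
bond 4 stroke→J1  (1-jn J1 has f-setter on 0)

dp_I1/dt = E_Se1 + 7*F_Sf1 - 14*p_I1/5 - q_C1/2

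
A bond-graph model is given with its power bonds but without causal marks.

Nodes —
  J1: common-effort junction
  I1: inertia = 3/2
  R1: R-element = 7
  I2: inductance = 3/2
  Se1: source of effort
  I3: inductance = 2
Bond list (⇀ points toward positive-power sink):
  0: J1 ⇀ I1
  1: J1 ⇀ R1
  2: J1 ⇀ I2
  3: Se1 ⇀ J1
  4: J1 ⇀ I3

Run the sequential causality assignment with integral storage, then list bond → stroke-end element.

#0 stroke at I1
#1 stroke at R1
#2 stroke at I2
#3 stroke at J1
#4 stroke at I3

#3 stroke at J1  (Se1 fixes effort; stroke away)
#0 stroke at I1  (0-jn J1 has e-setter on 3)
#1 stroke at R1  (common-e at J1 fixed by 3)
#2 stroke at I2  (J1 effort already set via bond 3)
#4 stroke at I3  (J1 effort already set via bond 3)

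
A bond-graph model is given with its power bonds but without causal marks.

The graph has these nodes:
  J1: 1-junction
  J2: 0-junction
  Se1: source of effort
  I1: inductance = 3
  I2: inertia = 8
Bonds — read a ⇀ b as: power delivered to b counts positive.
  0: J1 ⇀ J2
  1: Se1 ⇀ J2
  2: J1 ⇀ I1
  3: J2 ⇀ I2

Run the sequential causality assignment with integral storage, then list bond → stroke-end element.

b1 |J2  (Se1: effort source, stroke at far end)
b0 |J1  (0-jn J2 has e-setter on 1)
b3 |I2  (J2 effort already set via bond 1)
b2 |I1  (J1: last free bond brings flow in)

b0 →J1
b1 →J2
b2 →I1
b3 →I2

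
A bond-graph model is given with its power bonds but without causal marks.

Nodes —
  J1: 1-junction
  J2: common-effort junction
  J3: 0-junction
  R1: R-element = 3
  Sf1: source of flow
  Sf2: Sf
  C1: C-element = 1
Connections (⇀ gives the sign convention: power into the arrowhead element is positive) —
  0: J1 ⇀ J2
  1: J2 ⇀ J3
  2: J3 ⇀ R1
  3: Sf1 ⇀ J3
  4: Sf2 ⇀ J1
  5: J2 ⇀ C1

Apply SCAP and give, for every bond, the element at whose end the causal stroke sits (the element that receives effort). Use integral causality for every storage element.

b3 stroke→Sf1  (Sf1 (Sf) sets flow on bond)
b4 stroke→Sf2  (Sf2 (Sf) sets flow on bond)
b0 stroke→J1  (J1: bond 4 brought flow, rest push out)
b5 stroke→J2  (prefer integral on C1)
b1 stroke→J3  (common-e at J2 fixed by 5)
b2 stroke→R1  (common-e at J3 fixed by 1)

bond 0 |J1
bond 1 |J3
bond 2 |R1
bond 3 |Sf1
bond 4 |Sf2
bond 5 |J2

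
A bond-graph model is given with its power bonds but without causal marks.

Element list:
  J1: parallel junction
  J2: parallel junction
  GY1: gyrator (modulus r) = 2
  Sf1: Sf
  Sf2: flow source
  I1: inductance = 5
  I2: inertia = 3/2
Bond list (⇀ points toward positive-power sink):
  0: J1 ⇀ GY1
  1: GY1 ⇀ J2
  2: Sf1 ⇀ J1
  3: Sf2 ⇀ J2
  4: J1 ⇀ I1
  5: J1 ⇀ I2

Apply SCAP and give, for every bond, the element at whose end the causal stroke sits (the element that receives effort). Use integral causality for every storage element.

β0 |J1
β1 |J2
β2 |Sf1
β3 |Sf2
β4 |I1
β5 |I2

b2 stroke at Sf1  (source Sf1 imposes f)
b3 stroke at Sf2  (Sf2 (Sf) sets flow on bond)
b1 stroke at J2  (J2 needs exactly one e-in)
b0 stroke at J1  (GY1: gyrator matches bond 1)
b4 stroke at I1  (J1 effort already set via bond 0)
b5 stroke at I2  (0-jn J1 has e-setter on 0)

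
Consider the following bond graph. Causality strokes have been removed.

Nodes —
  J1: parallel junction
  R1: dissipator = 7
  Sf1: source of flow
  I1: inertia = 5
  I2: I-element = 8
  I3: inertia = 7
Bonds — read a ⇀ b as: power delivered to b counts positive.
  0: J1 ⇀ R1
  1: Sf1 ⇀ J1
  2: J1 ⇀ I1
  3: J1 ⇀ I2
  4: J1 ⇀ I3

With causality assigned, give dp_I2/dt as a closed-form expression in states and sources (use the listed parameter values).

b1 stroke→Sf1  (source Sf1 imposes f)
b2 stroke→I1  (prefer integral on I1)
b3 stroke→I2  (prefer integral on I2)
b4 stroke→I3  (I3: I, integral causality)
b0 stroke→J1  (J1 needs exactly one e-in)

dp_I2/dt = 7*F_Sf1 - 7*p_I1/5 - 7*p_I2/8 - p_I3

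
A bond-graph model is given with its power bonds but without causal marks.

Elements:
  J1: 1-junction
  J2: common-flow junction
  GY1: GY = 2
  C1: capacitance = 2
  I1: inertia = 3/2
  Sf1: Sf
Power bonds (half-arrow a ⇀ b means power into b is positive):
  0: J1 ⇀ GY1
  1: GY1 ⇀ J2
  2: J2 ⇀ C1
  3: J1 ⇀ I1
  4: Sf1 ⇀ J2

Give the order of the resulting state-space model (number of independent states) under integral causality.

2  (C1, I1 all integral)

#4 →Sf1  (Sf1 fixes flow; stroke at Sf1)
#1 →J2  (J2 flow already set via bond 4)
#2 →J2  (1-jn J2 has f-setter on 4)
#0 →J1  (GY1 both-in/both-out from 1)
#3 →I1  (closing 1-jn rule on J1)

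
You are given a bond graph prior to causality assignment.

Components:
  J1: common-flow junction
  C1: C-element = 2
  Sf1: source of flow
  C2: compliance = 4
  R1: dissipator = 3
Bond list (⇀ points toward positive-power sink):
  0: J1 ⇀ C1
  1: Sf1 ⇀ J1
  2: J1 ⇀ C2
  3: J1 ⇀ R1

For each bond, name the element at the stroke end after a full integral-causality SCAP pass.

b0 stroke→J1
b1 stroke→Sf1
b2 stroke→J1
b3 stroke→J1

β1 |Sf1  (Sf1: flow source, stroke at near end)
β0 |J1  (common-f at J1 fixed by 1)
β2 |J1  (J1: bond 1 brought flow, rest push out)
β3 |J1  (J1: bond 1 brought flow, rest push out)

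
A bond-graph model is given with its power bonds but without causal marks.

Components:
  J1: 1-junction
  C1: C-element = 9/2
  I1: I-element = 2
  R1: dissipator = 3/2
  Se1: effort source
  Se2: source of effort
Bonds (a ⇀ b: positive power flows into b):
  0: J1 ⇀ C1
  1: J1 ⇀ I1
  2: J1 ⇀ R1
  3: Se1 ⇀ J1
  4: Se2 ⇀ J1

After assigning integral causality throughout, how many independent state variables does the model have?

2  (C1, I1 all integral)

bond 3 stroke→J1  (Se1 fixes effort; stroke away)
bond 4 stroke→J1  (Se2 (Se) sets effort on bond)
bond 0 stroke→J1  (C1 integral (e out))
bond 1 stroke→I1  (I1 outputs flow p/I1)
bond 2 stroke→J1  (1-jn J1 has f-setter on 1)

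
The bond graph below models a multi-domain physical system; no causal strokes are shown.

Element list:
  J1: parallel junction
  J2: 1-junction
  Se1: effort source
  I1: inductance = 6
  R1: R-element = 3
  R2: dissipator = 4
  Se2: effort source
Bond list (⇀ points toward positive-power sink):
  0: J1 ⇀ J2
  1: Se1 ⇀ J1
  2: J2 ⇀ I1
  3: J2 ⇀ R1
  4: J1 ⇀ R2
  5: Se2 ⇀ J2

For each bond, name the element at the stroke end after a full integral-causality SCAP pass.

b1 stroke at J1  (Se1 fixes effort; stroke away)
b5 stroke at J2  (source Se2 imposes e)
b0 stroke at J2  (0-jn J1 has e-setter on 1)
b4 stroke at R2  (0-jn J1 has e-setter on 1)
b2 stroke at I1  (I1 integral (f out))
b3 stroke at J2  (common-f at J2 fixed by 2)

bond 0 stroke→J2
bond 1 stroke→J1
bond 2 stroke→I1
bond 3 stroke→J2
bond 4 stroke→R2
bond 5 stroke→J2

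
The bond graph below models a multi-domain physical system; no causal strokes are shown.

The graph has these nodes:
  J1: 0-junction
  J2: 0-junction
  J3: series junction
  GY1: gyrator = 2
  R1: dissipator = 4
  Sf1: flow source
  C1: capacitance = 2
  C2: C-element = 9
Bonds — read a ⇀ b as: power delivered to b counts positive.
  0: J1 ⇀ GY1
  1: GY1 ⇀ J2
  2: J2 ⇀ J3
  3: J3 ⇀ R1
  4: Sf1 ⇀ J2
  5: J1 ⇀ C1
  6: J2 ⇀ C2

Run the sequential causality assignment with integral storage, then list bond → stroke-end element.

b0 stroke→GY1
b1 stroke→GY1
b2 stroke→J3
b3 stroke→R1
b4 stroke→Sf1
b5 stroke→J1
b6 stroke→J2

#4 stroke at Sf1  (Sf1 fixes flow; stroke at Sf1)
#5 stroke at J1  (prefer integral on C1)
#0 stroke at GY1  (J1: bond 5 brought effort, rest push out)
#1 stroke at GY1  (GY1: gyrator matches bond 0)
#6 stroke at J2  (C2: C, integral causality)
#2 stroke at J3  (common-e at J2 fixed by 6)
#3 stroke at R1  (J3 needs exactly one f-in)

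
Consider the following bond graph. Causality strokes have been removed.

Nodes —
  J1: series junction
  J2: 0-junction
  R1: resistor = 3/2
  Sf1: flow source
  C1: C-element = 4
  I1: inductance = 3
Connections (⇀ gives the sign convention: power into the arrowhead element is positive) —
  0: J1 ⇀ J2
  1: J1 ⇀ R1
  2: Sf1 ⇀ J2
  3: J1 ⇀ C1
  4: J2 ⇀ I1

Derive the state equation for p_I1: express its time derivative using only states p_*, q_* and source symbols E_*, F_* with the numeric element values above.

bond 2 stroke→Sf1  (Sf1: flow source, stroke at near end)
bond 3 stroke→J1  (prefer integral on C1)
bond 4 stroke→I1  (prefer integral on I1)
bond 0 stroke→J2  (J2: last free bond brings effort in)
bond 1 stroke→J1  (J1: bond 0 brought flow, rest push out)

dp_I1/dt = 3*F_Sf1/2 - p_I1/2 - q_C1/4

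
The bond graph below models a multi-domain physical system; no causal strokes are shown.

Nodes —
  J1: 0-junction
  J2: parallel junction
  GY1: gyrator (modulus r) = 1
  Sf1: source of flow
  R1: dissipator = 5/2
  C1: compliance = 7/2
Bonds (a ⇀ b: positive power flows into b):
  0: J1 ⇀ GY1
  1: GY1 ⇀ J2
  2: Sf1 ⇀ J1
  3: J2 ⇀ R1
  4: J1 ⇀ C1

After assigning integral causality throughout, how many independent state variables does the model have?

1  (C1 all integral)

bond 2 stroke→Sf1  (Sf1: flow source, stroke at near end)
bond 4 stroke→J1  (C1 integral (e out))
bond 0 stroke→GY1  (0-jn J1 has e-setter on 4)
bond 1 stroke→GY1  (GY1 both-in/both-out from 0)
bond 3 stroke→J2  (closing 0-jn rule on J2)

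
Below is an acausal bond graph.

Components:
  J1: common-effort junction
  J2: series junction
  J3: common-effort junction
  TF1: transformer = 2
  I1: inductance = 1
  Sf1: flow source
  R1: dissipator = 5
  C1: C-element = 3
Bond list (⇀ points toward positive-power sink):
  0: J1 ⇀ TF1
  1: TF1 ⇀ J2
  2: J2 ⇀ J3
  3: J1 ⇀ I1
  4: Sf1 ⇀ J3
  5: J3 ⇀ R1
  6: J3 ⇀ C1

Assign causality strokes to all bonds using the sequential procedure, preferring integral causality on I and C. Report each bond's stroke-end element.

b0 stroke at J1
b1 stroke at TF1
b2 stroke at J2
b3 stroke at I1
b4 stroke at Sf1
b5 stroke at R1
b6 stroke at J3

bond 4 |Sf1  (source Sf1 imposes f)
bond 3 |I1  (I1: I, integral causality)
bond 0 |J1  (only one effort-in slot at J1)
bond 1 |TF1  (TF TF1: opposite of bond 0)
bond 2 |J2  (J2 flow already set via bond 1)
bond 6 |J3  (C1 integral (e out))
bond 5 |R1  (common-e at J3 fixed by 6)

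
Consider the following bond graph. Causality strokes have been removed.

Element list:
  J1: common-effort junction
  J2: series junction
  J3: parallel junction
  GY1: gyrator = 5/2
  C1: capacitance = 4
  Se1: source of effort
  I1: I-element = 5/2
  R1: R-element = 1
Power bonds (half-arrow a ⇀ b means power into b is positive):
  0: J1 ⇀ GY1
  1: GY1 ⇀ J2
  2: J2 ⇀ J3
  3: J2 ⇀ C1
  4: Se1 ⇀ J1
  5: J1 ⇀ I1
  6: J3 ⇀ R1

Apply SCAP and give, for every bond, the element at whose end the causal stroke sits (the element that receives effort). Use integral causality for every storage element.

bond 4 stroke at J1  (Se1: effort source, stroke at far end)
bond 0 stroke at GY1  (J1: bond 4 brought effort, rest push out)
bond 5 stroke at I1  (J1 effort already set via bond 4)
bond 1 stroke at GY1  (GY1: gyrator matches bond 0)
bond 2 stroke at J2  (1-jn J2 has f-setter on 1)
bond 3 stroke at J2  (1-jn J2 has f-setter on 1)
bond 6 stroke at J3  (closing 0-jn rule on J3)

b0 |GY1
b1 |GY1
b2 |J2
b3 |J2
b4 |J1
b5 |I1
b6 |J3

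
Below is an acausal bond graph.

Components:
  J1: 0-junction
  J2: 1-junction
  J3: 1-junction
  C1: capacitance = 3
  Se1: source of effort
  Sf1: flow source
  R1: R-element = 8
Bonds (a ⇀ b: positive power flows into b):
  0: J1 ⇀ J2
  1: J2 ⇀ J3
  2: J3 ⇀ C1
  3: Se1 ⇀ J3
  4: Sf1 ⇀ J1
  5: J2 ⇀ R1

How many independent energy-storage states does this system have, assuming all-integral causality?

β3 →J3  (source Se1 imposes e)
β4 →Sf1  (Sf1: flow source, stroke at near end)
β0 →J1  (only one effort-in slot at J1)
β1 →J2  (1-jn J2 has f-setter on 0)
β5 →J2  (1-jn J2 has f-setter on 0)
β2 →J3  (common-f at J3 fixed by 1)

1  (C1 all integral)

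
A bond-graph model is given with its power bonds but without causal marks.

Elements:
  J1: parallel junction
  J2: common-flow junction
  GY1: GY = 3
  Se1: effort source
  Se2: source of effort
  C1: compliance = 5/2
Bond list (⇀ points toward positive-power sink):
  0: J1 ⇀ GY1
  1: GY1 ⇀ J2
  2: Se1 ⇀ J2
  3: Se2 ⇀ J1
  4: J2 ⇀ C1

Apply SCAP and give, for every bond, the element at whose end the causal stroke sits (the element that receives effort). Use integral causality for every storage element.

#0 →GY1
#1 →GY1
#2 →J2
#3 →J1
#4 →J2

bond 2 →J2  (Se1: effort source, stroke at far end)
bond 3 →J1  (Se2 (Se) sets effort on bond)
bond 0 →GY1  (J1 effort already set via bond 3)
bond 1 →GY1  (through GY1, causality inverts; strokes same side of GY1)
bond 4 →J2  (1-jn J2 has f-setter on 1)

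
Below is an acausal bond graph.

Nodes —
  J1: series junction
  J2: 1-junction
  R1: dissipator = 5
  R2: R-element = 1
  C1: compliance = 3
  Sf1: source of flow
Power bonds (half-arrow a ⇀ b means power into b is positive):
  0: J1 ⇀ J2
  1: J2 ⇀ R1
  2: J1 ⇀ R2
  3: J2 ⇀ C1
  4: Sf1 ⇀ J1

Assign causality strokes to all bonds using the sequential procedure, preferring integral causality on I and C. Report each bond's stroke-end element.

b0 →J1
b1 →J2
b2 →J1
b3 →J2
b4 →Sf1

β4 →Sf1  (Sf1: flow source, stroke at near end)
β0 →J1  (1-jn J1 has f-setter on 4)
β2 →J1  (J1: bond 4 brought flow, rest push out)
β1 →J2  (common-f at J2 fixed by 0)
β3 →J2  (J2: bond 0 brought flow, rest push out)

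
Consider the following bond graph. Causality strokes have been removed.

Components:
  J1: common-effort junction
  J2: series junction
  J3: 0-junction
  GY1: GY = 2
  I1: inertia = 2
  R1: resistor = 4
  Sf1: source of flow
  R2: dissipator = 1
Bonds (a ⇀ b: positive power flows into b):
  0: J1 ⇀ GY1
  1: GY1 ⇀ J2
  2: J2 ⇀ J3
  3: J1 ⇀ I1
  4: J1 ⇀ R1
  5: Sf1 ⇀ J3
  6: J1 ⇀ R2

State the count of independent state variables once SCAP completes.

1  (I1 all integral)

b5 →Sf1  (Sf1 fixes flow; stroke at Sf1)
b2 →J3  (only one effort-in slot at J3)
b1 →J2  (J2: bond 2 brought flow, rest push out)
b0 →J1  (GY1 both-in/both-out from 1)
b3 →I1  (J1: bond 0 brought effort, rest push out)
b4 →R1  (0-jn J1 has e-setter on 0)
b6 →R2  (J1 effort already set via bond 0)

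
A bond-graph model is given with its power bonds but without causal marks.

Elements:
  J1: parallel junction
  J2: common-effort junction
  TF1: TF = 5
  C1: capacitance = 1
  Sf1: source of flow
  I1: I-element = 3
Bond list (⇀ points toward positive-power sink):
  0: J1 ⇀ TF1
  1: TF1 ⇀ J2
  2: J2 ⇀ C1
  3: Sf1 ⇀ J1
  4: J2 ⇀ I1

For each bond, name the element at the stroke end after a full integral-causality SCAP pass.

β0 →J1
β1 →TF1
β2 →J2
β3 →Sf1
β4 →I1

#3 stroke at Sf1  (Sf1: flow source, stroke at near end)
#0 stroke at J1  (closing 0-jn rule on J1)
#1 stroke at TF1  (TF1 one-in-one-out from 0)
#2 stroke at J2  (C1 integral (e out))
#4 stroke at I1  (0-jn J2 has e-setter on 2)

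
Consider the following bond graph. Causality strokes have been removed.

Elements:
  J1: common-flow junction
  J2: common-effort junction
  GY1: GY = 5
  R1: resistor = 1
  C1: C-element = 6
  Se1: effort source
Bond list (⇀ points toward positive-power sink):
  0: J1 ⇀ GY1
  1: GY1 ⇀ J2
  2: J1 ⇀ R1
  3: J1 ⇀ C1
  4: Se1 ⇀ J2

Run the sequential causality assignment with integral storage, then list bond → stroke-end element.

b4 →J2  (Se1 (Se) sets effort on bond)
b1 →GY1  (J2: bond 4 brought effort, rest push out)
b0 →GY1  (GY1: gyrator matches bond 1)
b2 →J1  (1-jn J1 has f-setter on 0)
b3 →J1  (1-jn J1 has f-setter on 0)

b0 stroke at GY1
b1 stroke at GY1
b2 stroke at J1
b3 stroke at J1
b4 stroke at J2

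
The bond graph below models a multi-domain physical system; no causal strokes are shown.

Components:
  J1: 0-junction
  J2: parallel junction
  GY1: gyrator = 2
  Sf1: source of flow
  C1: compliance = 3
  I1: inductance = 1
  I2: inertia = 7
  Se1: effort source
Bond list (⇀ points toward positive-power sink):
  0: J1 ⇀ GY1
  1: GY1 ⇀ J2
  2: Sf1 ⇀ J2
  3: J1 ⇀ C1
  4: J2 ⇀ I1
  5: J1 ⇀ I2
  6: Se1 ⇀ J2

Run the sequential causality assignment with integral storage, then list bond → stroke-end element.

b0 →GY1
b1 →GY1
b2 →Sf1
b3 →J1
b4 →I1
b5 →I2
b6 →J2

β2 stroke at Sf1  (Sf1 fixes flow; stroke at Sf1)
β6 stroke at J2  (Se1: effort source, stroke at far end)
β1 stroke at GY1  (J2 effort already set via bond 6)
β4 stroke at I1  (common-e at J2 fixed by 6)
β0 stroke at GY1  (GY GY1: same side as bond 1)
β3 stroke at J1  (C1: C, integral causality)
β5 stroke at I2  (J1 effort already set via bond 3)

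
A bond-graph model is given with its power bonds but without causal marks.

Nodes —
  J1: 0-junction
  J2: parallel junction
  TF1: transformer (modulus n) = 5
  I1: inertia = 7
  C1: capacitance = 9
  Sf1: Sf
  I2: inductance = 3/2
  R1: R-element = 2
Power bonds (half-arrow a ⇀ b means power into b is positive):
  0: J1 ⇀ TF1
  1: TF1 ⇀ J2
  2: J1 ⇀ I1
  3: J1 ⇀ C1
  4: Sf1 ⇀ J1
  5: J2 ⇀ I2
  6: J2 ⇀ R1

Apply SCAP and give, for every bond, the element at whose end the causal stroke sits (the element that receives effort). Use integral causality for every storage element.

b4 stroke→Sf1  (Sf1 (Sf) sets flow on bond)
b2 stroke→I1  (I1 integral (f out))
b3 stroke→J1  (prefer integral on C1)
b0 stroke→TF1  (J1 effort already set via bond 3)
b1 stroke→J2  (TF1 one-in-one-out from 0)
b5 stroke→I2  (0-jn J2 has e-setter on 1)
b6 stroke→R1  (J2: bond 1 brought effort, rest push out)

#0 |TF1
#1 |J2
#2 |I1
#3 |J1
#4 |Sf1
#5 |I2
#6 |R1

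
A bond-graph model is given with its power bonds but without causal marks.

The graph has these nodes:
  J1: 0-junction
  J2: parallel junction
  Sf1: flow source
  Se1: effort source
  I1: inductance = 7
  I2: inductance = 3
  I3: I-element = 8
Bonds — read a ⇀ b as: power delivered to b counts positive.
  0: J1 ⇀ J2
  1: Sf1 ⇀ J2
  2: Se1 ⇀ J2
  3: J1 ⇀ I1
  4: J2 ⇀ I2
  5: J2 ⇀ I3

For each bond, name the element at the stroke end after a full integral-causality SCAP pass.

b1 stroke at Sf1  (Sf1 (Sf) sets flow on bond)
b2 stroke at J2  (source Se1 imposes e)
b0 stroke at J1  (common-e at J2 fixed by 2)
b4 stroke at I2  (J2: bond 2 brought effort, rest push out)
b5 stroke at I3  (J2 effort already set via bond 2)
b3 stroke at I1  (J1: bond 0 brought effort, rest push out)

#0 stroke→J1
#1 stroke→Sf1
#2 stroke→J2
#3 stroke→I1
#4 stroke→I2
#5 stroke→I3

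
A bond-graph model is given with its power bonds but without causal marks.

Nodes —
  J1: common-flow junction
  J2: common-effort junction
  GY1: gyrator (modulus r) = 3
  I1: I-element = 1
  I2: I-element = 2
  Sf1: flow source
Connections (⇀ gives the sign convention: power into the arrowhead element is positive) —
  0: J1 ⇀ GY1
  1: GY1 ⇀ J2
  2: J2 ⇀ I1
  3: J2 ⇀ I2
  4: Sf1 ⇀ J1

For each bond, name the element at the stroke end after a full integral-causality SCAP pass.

#0 |J1
#1 |J2
#2 |I1
#3 |I2
#4 |Sf1

b4 →Sf1  (source Sf1 imposes f)
b0 →J1  (common-f at J1 fixed by 4)
b1 →J2  (GY1: gyrator matches bond 0)
b2 →I1  (0-jn J2 has e-setter on 1)
b3 →I2  (J2: bond 1 brought effort, rest push out)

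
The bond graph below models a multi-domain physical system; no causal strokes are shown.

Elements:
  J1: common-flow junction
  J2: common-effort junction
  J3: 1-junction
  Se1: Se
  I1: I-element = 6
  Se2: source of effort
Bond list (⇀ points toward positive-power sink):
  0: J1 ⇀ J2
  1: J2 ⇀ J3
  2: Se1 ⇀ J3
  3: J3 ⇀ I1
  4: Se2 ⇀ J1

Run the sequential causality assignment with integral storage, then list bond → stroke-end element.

bond 0 stroke at J2
bond 1 stroke at J3
bond 2 stroke at J3
bond 3 stroke at I1
bond 4 stroke at J1

#2 |J3  (Se1: effort source, stroke at far end)
#4 |J1  (Se2: effort source, stroke at far end)
#0 |J2  (only one flow-in slot at J1)
#1 |J3  (common-e at J2 fixed by 0)
#3 |I1  (J3 needs exactly one f-in)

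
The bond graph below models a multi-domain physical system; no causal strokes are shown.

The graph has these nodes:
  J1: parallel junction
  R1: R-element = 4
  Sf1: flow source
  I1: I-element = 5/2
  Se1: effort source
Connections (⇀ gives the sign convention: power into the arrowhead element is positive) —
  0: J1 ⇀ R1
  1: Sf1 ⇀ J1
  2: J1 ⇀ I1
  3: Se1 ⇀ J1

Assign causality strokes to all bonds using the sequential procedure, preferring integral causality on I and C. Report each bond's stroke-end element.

#1 →Sf1  (Sf1 (Sf) sets flow on bond)
#3 →J1  (Se1 (Se) sets effort on bond)
#0 →R1  (J1: bond 3 brought effort, rest push out)
#2 →I1  (J1: bond 3 brought effort, rest push out)

bond 0 stroke at R1
bond 1 stroke at Sf1
bond 2 stroke at I1
bond 3 stroke at J1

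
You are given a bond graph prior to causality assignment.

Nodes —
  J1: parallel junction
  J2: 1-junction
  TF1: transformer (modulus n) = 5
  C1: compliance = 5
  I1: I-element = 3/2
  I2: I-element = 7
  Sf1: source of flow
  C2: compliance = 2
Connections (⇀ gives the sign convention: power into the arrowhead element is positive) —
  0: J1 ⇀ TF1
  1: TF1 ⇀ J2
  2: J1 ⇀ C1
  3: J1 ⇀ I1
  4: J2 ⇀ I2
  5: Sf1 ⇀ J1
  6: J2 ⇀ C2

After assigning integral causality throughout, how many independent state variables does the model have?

4  (C1, C2, I1, I2 all integral)

β5 |Sf1  (Sf1 fixes flow; stroke at Sf1)
β2 |J1  (C1: C, integral causality)
β0 |TF1  (J1 effort already set via bond 2)
β3 |I1  (0-jn J1 has e-setter on 2)
β1 |J2  (through TF1, causality passes straight; one stroke at TF1)
β4 |I2  (I2: I, integral causality)
β6 |J2  (J2 flow already set via bond 4)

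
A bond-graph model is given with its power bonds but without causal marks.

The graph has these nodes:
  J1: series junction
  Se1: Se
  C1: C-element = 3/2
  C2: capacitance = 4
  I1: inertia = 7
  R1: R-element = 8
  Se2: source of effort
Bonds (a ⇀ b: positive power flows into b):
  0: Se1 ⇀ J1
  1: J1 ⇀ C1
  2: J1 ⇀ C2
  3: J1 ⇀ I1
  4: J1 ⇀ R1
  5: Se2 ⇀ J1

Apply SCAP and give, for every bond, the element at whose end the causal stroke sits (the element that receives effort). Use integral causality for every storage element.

β0 →J1  (Se1 fixes effort; stroke away)
β5 →J1  (Se2 (Se) sets effort on bond)
β1 →J1  (C1 integral (e out))
β2 →J1  (C2: C, integral causality)
β3 →I1  (I1 integral (f out))
β4 →J1  (J1 flow already set via bond 3)

β0 stroke at J1
β1 stroke at J1
β2 stroke at J1
β3 stroke at I1
β4 stroke at J1
β5 stroke at J1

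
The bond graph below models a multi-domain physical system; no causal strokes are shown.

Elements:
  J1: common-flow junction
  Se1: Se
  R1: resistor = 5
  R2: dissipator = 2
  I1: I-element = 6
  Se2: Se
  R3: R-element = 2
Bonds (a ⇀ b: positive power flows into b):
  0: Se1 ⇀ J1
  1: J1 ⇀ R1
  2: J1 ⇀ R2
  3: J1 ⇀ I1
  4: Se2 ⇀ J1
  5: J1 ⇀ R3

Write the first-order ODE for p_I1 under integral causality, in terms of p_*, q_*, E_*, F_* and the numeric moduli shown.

β0 |J1  (Se1 (Se) sets effort on bond)
β4 |J1  (Se2: effort source, stroke at far end)
β3 |I1  (prefer integral on I1)
β1 |J1  (1-jn J1 has f-setter on 3)
β2 |J1  (J1 flow already set via bond 3)
β5 |J1  (J1 flow already set via bond 3)

dp_I1/dt = E_Se1 + E_Se2 - 3*p_I1/2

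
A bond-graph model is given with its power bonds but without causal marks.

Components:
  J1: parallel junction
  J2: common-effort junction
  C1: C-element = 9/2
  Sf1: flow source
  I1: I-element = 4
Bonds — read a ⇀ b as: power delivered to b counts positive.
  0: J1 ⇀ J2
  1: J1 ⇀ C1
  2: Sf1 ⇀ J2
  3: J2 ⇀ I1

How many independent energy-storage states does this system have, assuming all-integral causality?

2  (C1, I1 all integral)

b2 stroke→Sf1  (source Sf1 imposes f)
b1 stroke→J1  (prefer integral on C1)
b0 stroke→J2  (J1 effort already set via bond 1)
b3 stroke→I1  (common-e at J2 fixed by 0)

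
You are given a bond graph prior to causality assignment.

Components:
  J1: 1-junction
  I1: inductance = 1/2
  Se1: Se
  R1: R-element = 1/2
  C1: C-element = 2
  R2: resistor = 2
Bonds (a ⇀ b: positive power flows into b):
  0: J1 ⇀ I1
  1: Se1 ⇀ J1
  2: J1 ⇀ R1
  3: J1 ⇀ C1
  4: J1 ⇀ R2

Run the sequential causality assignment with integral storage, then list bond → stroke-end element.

β1 |J1  (Se1 (Se) sets effort on bond)
β0 |I1  (I1 integral (f out))
β2 |J1  (common-f at J1 fixed by 0)
β3 |J1  (J1: bond 0 brought flow, rest push out)
β4 |J1  (common-f at J1 fixed by 0)

b0 |I1
b1 |J1
b2 |J1
b3 |J1
b4 |J1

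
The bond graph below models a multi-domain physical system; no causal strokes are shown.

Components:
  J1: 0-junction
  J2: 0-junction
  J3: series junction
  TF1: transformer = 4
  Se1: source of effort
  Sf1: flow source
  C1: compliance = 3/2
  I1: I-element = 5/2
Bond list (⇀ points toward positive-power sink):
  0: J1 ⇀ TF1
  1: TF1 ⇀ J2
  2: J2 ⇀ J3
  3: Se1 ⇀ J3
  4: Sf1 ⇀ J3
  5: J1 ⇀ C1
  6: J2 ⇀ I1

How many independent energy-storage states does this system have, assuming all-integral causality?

2  (C1, I1 all integral)

bond 3 stroke→J3  (Se1 (Se) sets effort on bond)
bond 4 stroke→Sf1  (Sf1 fixes flow; stroke at Sf1)
bond 2 stroke→J3  (J3: bond 4 brought flow, rest push out)
bond 5 stroke→J1  (prefer integral on C1)
bond 0 stroke→TF1  (J1 effort already set via bond 5)
bond 1 stroke→J2  (TF TF1: opposite of bond 0)
bond 6 stroke→I1  (common-e at J2 fixed by 1)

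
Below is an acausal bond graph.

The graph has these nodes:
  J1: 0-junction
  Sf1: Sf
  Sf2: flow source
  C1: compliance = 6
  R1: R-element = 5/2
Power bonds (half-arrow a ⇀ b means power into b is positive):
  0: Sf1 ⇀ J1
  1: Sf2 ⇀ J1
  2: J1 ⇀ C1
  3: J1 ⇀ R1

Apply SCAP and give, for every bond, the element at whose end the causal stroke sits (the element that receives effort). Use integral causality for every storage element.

#0 |Sf1
#1 |Sf2
#2 |J1
#3 |R1

β0 |Sf1  (Sf1: flow source, stroke at near end)
β1 |Sf2  (Sf2 (Sf) sets flow on bond)
β2 |J1  (C1 integral (e out))
β3 |R1  (0-jn J1 has e-setter on 2)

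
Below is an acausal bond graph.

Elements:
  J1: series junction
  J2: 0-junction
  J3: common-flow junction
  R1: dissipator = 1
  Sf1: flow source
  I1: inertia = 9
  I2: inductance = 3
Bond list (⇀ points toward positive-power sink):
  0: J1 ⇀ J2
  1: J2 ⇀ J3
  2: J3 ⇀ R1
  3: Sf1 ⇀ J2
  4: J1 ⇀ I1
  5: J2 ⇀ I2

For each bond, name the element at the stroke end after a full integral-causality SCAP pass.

#0 stroke at J1
#1 stroke at J2
#2 stroke at J3
#3 stroke at Sf1
#4 stroke at I1
#5 stroke at I2

b3 |Sf1  (source Sf1 imposes f)
b4 |I1  (prefer integral on I1)
b0 |J1  (J1 flow already set via bond 4)
b5 |I2  (prefer integral on I2)
b1 |J2  (only one effort-in slot at J2)
b2 |J3  (common-f at J3 fixed by 1)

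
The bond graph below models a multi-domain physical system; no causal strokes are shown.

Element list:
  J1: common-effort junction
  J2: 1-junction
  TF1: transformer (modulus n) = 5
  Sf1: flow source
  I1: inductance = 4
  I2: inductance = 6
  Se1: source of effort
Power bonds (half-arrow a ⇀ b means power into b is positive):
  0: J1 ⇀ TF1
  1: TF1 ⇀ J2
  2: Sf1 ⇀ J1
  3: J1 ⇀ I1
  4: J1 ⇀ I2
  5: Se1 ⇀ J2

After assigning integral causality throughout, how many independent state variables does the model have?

β2 stroke at Sf1  (Sf1 fixes flow; stroke at Sf1)
β5 stroke at J2  (Se1: effort source, stroke at far end)
β1 stroke at TF1  (J2 needs exactly one f-in)
β0 stroke at J1  (TF TF1: opposite of bond 1)
β3 stroke at I1  (J1 effort already set via bond 0)
β4 stroke at I2  (common-e at J1 fixed by 0)

2  (I1, I2 all integral)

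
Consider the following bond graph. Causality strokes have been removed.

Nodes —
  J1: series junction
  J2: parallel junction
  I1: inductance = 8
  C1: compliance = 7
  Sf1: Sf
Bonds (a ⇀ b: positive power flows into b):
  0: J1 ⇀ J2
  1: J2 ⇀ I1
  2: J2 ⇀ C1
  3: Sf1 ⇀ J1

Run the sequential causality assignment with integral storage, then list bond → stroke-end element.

β3 →Sf1  (Sf1 fixes flow; stroke at Sf1)
β0 →J1  (common-f at J1 fixed by 3)
β1 →I1  (prefer integral on I1)
β2 →J2  (J2 needs exactly one e-in)

#0 stroke at J1
#1 stroke at I1
#2 stroke at J2
#3 stroke at Sf1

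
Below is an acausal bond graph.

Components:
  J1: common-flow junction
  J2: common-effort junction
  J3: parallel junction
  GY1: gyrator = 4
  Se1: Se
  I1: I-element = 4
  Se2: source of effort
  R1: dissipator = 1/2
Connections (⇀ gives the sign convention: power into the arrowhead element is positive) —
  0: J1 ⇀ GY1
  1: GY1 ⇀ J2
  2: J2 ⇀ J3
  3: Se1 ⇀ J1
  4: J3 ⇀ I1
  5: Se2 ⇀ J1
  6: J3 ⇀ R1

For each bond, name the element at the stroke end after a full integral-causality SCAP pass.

β3 stroke→J1  (Se1: effort source, stroke at far end)
β5 stroke→J1  (source Se2 imposes e)
β0 stroke→GY1  (only one flow-in slot at J1)
β1 stroke→GY1  (GY1: gyrator matches bond 0)
β2 stroke→J2  (J2: last free bond brings effort in)
β4 stroke→I1  (I1: I, integral causality)
β6 stroke→J3  (only one effort-in slot at J3)

b0 →GY1
b1 →GY1
b2 →J2
b3 →J1
b4 →I1
b5 →J1
b6 →J3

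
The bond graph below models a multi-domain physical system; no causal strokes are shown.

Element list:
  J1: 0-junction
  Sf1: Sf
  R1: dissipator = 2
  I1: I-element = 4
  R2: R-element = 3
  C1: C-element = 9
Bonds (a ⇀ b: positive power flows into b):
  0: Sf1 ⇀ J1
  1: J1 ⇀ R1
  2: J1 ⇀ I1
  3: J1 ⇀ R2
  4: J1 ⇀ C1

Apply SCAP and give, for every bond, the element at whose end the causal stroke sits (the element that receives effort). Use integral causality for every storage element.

b0 stroke→Sf1  (Sf1 fixes flow; stroke at Sf1)
b2 stroke→I1  (I1 integral (f out))
b4 stroke→J1  (C1: C, integral causality)
b1 stroke→R1  (J1: bond 4 brought effort, rest push out)
b3 stroke→R2  (J1: bond 4 brought effort, rest push out)

#0 stroke at Sf1
#1 stroke at R1
#2 stroke at I1
#3 stroke at R2
#4 stroke at J1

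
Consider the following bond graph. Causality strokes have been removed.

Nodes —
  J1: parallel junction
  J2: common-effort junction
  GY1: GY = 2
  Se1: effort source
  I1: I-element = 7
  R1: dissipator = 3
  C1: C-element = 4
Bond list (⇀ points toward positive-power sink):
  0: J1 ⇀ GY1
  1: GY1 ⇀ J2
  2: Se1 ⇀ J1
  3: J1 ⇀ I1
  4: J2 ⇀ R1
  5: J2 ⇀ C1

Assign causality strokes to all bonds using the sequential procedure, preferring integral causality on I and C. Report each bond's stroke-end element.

b0 stroke→GY1
b1 stroke→GY1
b2 stroke→J1
b3 stroke→I1
b4 stroke→R1
b5 stroke→J2

b2 |J1  (Se1 fixes effort; stroke away)
b0 |GY1  (0-jn J1 has e-setter on 2)
b3 |I1  (J1 effort already set via bond 2)
b1 |GY1  (GY1: gyrator matches bond 0)
b5 |J2  (prefer integral on C1)
b4 |R1  (0-jn J2 has e-setter on 5)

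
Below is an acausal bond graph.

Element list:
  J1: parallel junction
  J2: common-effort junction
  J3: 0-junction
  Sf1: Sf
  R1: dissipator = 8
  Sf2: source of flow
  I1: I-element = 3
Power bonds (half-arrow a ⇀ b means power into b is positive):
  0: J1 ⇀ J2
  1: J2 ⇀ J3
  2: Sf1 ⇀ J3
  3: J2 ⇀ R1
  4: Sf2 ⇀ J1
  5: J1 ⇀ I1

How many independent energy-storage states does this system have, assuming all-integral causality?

bond 2 →Sf1  (source Sf1 imposes f)
bond 4 →Sf2  (Sf2: flow source, stroke at near end)
bond 1 →J3  (closing 0-jn rule on J3)
bond 5 →I1  (I1 outputs flow p/I1)
bond 0 →J1  (J1 needs exactly one e-in)
bond 3 →J2  (J2: last free bond brings effort in)

1  (I1 all integral)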